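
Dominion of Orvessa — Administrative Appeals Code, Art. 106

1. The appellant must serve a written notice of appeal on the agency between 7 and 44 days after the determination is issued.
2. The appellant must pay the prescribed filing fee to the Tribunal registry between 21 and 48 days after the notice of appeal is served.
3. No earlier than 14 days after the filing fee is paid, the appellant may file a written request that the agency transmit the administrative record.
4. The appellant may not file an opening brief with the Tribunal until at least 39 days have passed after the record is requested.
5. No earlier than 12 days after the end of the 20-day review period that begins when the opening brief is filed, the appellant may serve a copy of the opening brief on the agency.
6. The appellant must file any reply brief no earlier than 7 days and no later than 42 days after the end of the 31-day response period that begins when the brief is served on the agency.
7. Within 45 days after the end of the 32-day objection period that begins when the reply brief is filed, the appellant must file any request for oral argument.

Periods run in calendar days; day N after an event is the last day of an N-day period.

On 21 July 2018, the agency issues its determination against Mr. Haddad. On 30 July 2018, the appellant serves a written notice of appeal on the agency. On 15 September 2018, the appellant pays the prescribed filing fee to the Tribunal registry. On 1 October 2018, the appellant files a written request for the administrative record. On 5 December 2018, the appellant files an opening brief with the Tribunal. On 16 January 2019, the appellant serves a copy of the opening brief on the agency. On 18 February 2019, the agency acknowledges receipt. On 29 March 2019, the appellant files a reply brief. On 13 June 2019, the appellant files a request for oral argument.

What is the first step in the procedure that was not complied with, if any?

None — every step was satisfied

Step 1 — 7 and 44 days from 21 July 2018 (when the determination is issued) are 28 July 2018 and 3 September 2018 respectively; done 30 July 2018 — within the window.
Step 2 — 21 and 48 days from 30 July 2018 (when the notice of appeal is served) are 20 August 2018 and 16 September 2018 respectively; done 15 September 2018 — within the window.
Step 3 — must wait 14 days from 15 September 2018 (when the filing fee is paid), so not before 29 September 2018; done 1 October 2018 — permitted.
Step 4 — must wait 39 days from 1 October 2018 (when the record is requested), so not before 9 November 2018; 5 December 2018 is on or after that date.
Step 5 — must wait 12 days from 25 December 2018 (end of the 20-day review period, which began when the opening brief is filed on 5 December 2018), so not before 6 January 2019; done 16 January 2019 — permitted.
Step 6 — 7 and 42 days from 16 February 2019 (end of the 31-day response period, which began when the brief is served on the agency on 16 January 2019) are 23 February 2019 and 30 March 2019 respectively; 29 March 2019 falls inside that range.
Step 7 — counting 45 days from 30 April 2019 (end of the 32-day objection period, which began when the reply brief is filed on 29 March 2019) gives a deadline of 14 June 2019; 13 June 2019 is within that limit.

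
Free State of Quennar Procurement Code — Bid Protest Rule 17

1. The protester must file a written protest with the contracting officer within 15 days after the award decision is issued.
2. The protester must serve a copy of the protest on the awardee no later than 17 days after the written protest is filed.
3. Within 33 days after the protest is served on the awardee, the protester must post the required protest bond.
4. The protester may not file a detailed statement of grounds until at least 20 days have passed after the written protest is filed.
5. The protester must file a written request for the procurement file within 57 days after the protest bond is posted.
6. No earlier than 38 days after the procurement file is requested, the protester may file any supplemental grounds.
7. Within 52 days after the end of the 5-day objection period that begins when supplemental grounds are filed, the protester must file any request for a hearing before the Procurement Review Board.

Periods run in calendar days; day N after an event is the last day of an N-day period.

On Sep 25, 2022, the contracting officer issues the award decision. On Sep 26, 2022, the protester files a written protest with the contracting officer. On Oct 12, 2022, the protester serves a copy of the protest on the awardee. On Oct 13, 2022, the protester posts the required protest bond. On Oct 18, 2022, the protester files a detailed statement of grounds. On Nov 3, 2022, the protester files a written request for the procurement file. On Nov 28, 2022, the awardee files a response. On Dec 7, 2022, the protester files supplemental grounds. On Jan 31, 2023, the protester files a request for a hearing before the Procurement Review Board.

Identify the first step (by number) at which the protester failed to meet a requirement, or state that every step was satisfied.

Step 1 — counting 15 days from Sep 25, 2022 (when the award decision is issued) gives a deadline of Oct 10, 2022; Sep 26, 2022 is within that limit.
Step 2 — counting 17 days from Sep 26, 2022 (when the written protest is filed) gives a deadline of Oct 13, 2022; done Oct 12, 2022 — timely.
Step 3 — counting 33 days from Oct 12, 2022 (when the protest is served on the awardee) gives a deadline of Nov 14, 2022; done Oct 13, 2022 — timely.
Step 4 — must wait 20 days from Sep 26, 2022 (when the written protest is filed), so not before Oct 16, 2022; done Oct 18, 2022 — permitted.
Step 5 — counting 57 days from Oct 13, 2022 (when the protest bond is posted) gives a deadline of Dec 9, 2022; done Nov 3, 2022 — timely.
Step 6 — must wait 38 days from Nov 3, 2022 (when the procurement file is requested), so not before Dec 11, 2022; Dec 7, 2022 is 4 days before the earliest permitted date.
Later steps need not be reached.

Step 6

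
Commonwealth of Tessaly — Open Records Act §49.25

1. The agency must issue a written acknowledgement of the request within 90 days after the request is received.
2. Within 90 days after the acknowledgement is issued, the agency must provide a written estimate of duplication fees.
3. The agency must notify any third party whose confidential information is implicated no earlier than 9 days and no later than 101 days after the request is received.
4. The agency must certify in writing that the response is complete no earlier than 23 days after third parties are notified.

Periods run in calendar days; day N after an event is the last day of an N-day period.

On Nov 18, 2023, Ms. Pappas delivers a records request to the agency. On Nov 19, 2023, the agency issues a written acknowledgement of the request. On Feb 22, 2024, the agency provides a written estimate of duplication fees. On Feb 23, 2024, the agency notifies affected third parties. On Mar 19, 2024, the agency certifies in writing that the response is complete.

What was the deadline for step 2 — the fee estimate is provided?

Feb 17, 2024

Step 2 runs from Nov 19, 2023, when the acknowledgement is issued. 90 days after Nov 19, 2023 is Feb 17, 2024.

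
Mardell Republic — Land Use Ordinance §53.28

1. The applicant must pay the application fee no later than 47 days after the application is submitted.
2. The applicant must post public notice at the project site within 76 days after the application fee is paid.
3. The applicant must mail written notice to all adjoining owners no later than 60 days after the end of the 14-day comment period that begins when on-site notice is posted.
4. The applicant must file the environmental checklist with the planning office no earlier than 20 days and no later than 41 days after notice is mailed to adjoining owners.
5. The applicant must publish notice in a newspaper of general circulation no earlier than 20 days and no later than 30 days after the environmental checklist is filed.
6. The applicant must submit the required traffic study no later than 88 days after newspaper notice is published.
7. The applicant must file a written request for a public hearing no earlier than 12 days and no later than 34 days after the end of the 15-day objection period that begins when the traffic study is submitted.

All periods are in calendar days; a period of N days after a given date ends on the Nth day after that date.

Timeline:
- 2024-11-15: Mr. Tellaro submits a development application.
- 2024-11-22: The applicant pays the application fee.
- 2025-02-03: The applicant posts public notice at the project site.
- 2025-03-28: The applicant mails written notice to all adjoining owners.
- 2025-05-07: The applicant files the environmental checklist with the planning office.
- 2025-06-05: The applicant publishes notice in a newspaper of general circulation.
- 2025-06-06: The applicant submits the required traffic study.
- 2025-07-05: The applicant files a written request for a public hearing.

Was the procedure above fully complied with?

Step 1: 47 days after 2024-11-15 (when the application is submitted) is 2025-01-01; 2024-11-22 is within that limit.
Step 2: 76 days after 2024-11-22 (when the application fee is paid) is 2025-02-06; done 2025-02-03 — timely.
Step 3: 60 days after 2025-02-17 (end of the 14-day comment period, which began when on-site notice is posted on 2025-02-03) is 2025-04-18; completed 2025-03-28, before the deadline.
Step 4: the window is 20–41 days after 2025-03-28 (when notice is mailed to adjoining owners), so 2025-04-17 through 2025-05-08; 2025-05-07 falls inside that range.
Step 5: the window is 20–30 days after 2025-05-07 (when the environmental checklist is filed), so 2025-05-27 through 2025-06-06; 2025-06-05 falls inside that range.
Step 6: 88 days after 2025-06-05 (when newspaper notice is published) is 2025-09-01; 2025-06-06 is within that limit.
Step 7: the window is 12–34 days after 2025-06-21 (end of the 15-day objection period, which began when the traffic study is submitted on 2025-06-06), so 2025-07-03 through 2025-07-25; 2025-07-05 falls inside that range.

Yes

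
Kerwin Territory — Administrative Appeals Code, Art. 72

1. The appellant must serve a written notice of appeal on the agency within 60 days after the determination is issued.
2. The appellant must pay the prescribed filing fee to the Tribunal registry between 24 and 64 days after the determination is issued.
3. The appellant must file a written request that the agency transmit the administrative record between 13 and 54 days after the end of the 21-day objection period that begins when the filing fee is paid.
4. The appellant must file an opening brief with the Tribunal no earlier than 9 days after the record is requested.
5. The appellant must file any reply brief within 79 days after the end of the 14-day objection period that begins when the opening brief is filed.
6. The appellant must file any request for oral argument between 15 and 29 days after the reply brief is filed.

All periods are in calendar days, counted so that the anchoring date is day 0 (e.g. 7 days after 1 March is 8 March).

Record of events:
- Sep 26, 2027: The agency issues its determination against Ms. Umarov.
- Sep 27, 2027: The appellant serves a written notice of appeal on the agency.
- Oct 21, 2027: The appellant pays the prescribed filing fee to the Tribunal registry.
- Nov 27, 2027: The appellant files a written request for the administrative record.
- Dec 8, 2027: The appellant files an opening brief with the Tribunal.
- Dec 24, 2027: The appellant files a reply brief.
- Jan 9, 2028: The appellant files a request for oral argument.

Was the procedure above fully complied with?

Step 1: 60 days after Sep 26, 2027 (when the determination is issued) is Nov 25, 2027; done Sep 27, 2027 — timely.
Step 2: the window is 24–64 days after Sep 26, 2027 (when the determination is issued), so Oct 20, 2027 through Nov 29, 2027; done Oct 21, 2027, which is between those dates.
Step 3: the window is 13–54 days after Nov 11, 2027 (end of the 21-day objection period, which began when the filing fee is paid on Oct 21, 2027), so Nov 24, 2027 through Jan 4, 2028; done Nov 27, 2027, which is between those dates.
Step 4: the earliest permitted date is 9 days after Nov 27, 2027 (when the record is requested), i.e. Dec 6, 2027; done Dec 8, 2027, after the minimum wait.
Step 5: 79 days after Dec 22, 2027 (end of the 14-day objection period, which began when the opening brief is filed on Dec 8, 2027) is Mar 10, 2028; done Dec 24, 2027 — timely.
Step 6: the window is 15–29 days after Dec 24, 2027 (when the reply brief is filed), so Jan 8, 2028 through Jan 22, 2028; done Jan 9, 2028, which is between those dates.

Yes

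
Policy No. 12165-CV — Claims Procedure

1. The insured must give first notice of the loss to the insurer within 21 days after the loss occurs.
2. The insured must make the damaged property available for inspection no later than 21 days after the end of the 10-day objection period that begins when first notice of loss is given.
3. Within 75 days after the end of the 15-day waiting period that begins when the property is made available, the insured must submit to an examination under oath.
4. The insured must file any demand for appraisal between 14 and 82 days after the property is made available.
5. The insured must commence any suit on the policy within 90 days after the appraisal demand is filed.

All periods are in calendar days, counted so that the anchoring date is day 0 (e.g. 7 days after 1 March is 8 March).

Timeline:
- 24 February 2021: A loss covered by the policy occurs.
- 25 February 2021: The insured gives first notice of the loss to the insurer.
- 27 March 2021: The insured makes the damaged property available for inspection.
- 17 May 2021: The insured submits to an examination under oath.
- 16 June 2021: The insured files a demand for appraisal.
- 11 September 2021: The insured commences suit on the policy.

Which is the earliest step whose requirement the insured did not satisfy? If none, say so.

None — every step was satisfied

Step 1 — counting 21 days from 24 February 2021 (when the loss occurs) gives a deadline of 17 March 2021; 25 February 2021 is within that limit.
Step 2 — counting 21 days from 7 March 2021 (end of the 10-day objection period, which began when first notice of loss is given on 25 February 2021) gives a deadline of 28 March 2021; 27 March 2021 is within that limit.
Step 3 — counting 75 days from 11 April 2021 (end of the 15-day waiting period, which began when the property is made available on 27 March 2021) gives a deadline of 25 June 2021; done 17 May 2021 — timely.
Step 4 — 14 and 82 days from 27 March 2021 (when the property is made available) are 10 April 2021 and 17 June 2021 respectively; done 16 June 2021 — within the window.
Step 5 — counting 90 days from 16 June 2021 (when the appraisal demand is filed) gives a deadline of 14 September 2021; completed 11 September 2021, before the deadline.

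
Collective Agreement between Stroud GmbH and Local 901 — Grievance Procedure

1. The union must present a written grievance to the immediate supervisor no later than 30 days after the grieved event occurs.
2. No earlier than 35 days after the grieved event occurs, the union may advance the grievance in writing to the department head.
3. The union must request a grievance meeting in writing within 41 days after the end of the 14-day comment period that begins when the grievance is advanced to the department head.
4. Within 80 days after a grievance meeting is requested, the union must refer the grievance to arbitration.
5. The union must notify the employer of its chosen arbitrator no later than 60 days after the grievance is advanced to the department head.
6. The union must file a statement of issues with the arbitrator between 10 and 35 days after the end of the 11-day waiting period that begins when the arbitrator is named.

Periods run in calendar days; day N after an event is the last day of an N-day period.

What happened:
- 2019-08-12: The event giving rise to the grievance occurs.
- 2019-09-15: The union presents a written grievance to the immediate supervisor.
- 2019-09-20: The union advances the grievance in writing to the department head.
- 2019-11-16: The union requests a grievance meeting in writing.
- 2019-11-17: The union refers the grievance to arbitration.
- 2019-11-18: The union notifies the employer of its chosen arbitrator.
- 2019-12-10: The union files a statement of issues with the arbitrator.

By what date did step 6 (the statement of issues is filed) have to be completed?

The arbitrator is named on 2019-11-18; the 11-day waiting period therefore ends 2019-11-29, and step 6 runs from that date. The window is 10–35 days after 2019-11-29; it closes on 2020-01-03.

2020-01-03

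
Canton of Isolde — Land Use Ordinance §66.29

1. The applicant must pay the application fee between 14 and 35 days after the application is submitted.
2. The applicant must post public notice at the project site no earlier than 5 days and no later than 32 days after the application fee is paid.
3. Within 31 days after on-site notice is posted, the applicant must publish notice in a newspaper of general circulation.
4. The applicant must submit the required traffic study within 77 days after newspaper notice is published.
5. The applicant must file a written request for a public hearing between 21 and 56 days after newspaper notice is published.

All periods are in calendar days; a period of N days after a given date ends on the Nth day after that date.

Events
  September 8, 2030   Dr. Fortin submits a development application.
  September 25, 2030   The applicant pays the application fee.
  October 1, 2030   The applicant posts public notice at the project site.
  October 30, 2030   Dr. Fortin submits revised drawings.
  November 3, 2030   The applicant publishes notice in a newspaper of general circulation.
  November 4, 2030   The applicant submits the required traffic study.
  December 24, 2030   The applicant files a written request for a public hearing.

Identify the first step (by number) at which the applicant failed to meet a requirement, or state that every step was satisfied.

(1) the permitted window runs from September 8, 2030 + 14 = September 22, 2030 to September 8, 2030 + 35 = October 13, 2030; done September 25, 2030, which is between those dates.
(2) the permitted window runs from September 25, 2030 + 5 = September 30, 2030 to September 25, 2030 + 32 = October 27, 2030; done October 1, 2030, which is between those dates.
(3) due by October 1, 2030 + 31 days = November 1, 2030; November 3, 2030 misses that deadline by 2 days.
The procedure was therefore not followed at step 3.

Step 3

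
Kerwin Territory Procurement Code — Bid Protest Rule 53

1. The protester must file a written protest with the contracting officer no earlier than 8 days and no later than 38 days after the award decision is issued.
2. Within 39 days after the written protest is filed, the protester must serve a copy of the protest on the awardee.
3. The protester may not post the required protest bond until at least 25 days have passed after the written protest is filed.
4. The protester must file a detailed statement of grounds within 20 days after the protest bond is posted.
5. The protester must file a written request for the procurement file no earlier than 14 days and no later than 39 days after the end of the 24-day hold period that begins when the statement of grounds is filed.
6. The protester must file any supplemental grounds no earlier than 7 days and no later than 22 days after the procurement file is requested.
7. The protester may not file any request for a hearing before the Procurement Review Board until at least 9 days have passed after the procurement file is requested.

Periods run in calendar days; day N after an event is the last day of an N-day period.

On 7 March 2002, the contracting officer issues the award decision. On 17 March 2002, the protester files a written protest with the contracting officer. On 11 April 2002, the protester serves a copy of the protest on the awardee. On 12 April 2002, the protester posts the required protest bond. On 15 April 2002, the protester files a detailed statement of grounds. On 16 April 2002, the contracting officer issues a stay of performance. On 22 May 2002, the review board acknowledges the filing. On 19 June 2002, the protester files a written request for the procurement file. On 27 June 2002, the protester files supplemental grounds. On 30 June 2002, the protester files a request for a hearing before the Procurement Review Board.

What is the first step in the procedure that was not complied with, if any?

Step 1: the window is 8–38 days after 7 March 2002 (when the award decision is issued), so 15 March 2002 through 14 April 2002; done 17 March 2002 — within the window.
Step 2: 39 days after 17 March 2002 (when the written protest is filed) is 25 April 2002; completed 11 April 2002, before the deadline.
Step 3: the earliest permitted date is 25 days after 17 March 2002 (when the written protest is filed), i.e. 11 April 2002; done 12 April 2002 — permitted.
Step 4: 20 days after 12 April 2002 (when the protest bond is posted) is 2 May 2002; completed 15 April 2002, before the deadline.
Step 5: the window is 14–39 days after 9 May 2002 (end of the 24-day hold period, which began when the statement of grounds is filed on 15 April 2002), so 23 May 2002 through 17 June 2002; done 19 June 2002 — 2 days after the window closed.

Step 5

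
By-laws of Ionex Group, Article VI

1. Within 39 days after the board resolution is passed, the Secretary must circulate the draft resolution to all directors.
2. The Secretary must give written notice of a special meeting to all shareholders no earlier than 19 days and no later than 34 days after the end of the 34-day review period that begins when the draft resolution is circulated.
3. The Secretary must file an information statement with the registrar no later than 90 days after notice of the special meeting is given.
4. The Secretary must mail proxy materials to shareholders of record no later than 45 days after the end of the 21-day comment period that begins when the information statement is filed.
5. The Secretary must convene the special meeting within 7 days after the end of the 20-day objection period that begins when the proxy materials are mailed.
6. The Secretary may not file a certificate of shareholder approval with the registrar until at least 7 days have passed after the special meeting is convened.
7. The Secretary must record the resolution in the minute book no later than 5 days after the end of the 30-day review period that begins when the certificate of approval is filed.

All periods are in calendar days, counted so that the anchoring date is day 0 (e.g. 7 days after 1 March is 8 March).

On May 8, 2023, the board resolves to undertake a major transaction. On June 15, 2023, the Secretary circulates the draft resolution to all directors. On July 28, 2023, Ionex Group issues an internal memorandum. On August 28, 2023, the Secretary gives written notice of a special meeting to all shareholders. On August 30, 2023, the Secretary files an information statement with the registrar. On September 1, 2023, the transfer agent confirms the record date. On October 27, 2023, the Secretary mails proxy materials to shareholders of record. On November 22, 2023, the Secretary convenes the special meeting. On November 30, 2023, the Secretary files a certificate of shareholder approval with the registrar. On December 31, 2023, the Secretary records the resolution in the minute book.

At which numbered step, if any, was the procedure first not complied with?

(1) due by May 8, 2023 + 39 days = June 16, 2023; done June 15, 2023 — timely.
(2) the permitted window runs from July 19, 2023 + 19 = August 7, 2023 to July 19, 2023 + 34 = August 22, 2023; August 28, 2023 is 6 days past the end of the window.

Step 2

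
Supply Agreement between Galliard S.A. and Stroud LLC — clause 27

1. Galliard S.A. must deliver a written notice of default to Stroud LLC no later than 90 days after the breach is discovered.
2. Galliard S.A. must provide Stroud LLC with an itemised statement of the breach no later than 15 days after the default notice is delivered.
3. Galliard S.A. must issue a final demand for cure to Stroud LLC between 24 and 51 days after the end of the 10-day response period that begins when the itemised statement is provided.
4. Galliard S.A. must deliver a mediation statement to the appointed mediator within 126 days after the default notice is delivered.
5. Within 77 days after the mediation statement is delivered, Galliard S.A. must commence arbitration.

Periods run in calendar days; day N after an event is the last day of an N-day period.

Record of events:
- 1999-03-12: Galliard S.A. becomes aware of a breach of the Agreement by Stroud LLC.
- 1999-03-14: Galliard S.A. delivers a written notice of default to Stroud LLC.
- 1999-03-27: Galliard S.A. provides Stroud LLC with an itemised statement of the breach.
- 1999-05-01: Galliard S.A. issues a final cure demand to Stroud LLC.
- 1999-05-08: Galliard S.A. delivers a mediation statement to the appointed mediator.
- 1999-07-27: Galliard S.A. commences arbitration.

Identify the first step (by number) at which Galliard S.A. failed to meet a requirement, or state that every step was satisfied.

Step 1 — counting 90 days from 1999-03-12 (when the breach is discovered) gives a deadline of 1999-06-10; done 1999-03-14 — timely.
Step 2 — counting 15 days from 1999-03-14 (when the default notice is delivered) gives a deadline of 1999-03-29; 1999-03-27 is within that limit.
Step 3 — 24 and 51 days from 1999-04-06 (end of the 10-day response period, which began when the itemised statement is provided on 1999-03-27) are 1999-04-30 and 1999-05-27 respectively; done 1999-05-01, which is between those dates.
Step 4 — counting 126 days from 1999-03-14 (when the default notice is delivered) gives a deadline of 1999-07-18; done 1999-05-08 — timely.
Step 5 — counting 77 days from 1999-05-08 (when the mediation statement is delivered) gives a deadline of 1999-07-24; done 1999-07-27 — 3 days late.
No need to go further; step 5 was not satisfied.

Step 5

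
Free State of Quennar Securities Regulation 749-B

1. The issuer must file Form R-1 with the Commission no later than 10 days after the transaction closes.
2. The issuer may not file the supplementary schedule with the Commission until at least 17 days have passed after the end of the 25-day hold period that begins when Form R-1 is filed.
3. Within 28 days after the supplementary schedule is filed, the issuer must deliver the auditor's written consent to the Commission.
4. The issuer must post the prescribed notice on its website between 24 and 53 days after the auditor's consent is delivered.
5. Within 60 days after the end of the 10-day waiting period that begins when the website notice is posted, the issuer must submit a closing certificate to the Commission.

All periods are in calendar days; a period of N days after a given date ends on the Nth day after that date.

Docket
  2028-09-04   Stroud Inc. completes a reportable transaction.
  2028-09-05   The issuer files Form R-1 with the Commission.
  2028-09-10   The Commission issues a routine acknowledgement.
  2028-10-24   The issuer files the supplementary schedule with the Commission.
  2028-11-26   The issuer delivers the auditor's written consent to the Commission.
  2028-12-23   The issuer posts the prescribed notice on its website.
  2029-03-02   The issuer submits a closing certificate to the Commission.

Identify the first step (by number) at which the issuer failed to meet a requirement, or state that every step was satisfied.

(1) due by 2028-09-04 + 10 days = 2028-09-14; done 2028-09-05 — timely.
(2) permitted from 2028-09-30 + 17 days = 2028-10-17 onward; done 2028-10-24 — permitted.
(3) due by 2028-10-24 + 28 days = 2028-11-21; done 2028-11-26 — 5 days late.
No need to go further; step 3 was not satisfied.

Step 3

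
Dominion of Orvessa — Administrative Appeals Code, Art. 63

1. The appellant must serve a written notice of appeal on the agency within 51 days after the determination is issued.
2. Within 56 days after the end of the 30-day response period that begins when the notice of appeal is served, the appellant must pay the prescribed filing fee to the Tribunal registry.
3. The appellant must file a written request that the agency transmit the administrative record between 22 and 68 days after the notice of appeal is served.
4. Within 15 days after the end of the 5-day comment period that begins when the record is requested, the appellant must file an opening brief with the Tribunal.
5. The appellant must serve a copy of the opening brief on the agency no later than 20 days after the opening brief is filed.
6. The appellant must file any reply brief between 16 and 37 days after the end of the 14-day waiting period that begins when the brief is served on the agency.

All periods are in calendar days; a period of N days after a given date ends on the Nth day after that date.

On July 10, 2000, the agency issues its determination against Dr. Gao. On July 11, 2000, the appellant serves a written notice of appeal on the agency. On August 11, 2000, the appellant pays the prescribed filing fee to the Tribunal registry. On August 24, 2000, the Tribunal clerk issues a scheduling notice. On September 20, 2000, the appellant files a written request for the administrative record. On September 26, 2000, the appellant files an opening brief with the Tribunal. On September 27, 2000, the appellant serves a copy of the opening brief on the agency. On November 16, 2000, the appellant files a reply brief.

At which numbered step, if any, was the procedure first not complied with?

Step 3

Step 1 — counting 51 days from July 10, 2000 (when the determination is issued) gives a deadline of August 30, 2000; done July 11, 2000 — timely.
Step 2 — counting 56 days from August 10, 2000 (end of the 30-day response period, which began when the notice of appeal is served on July 11, 2000) gives a deadline of October 5, 2000; completed August 11, 2000, before the deadline.
Step 3 — 22 and 68 days from July 11, 2000 (when the notice of appeal is served) are August 2, 2000 and September 17, 2000 respectively; September 20, 2000 is 3 days past the end of the window.
The procedure was therefore not followed at step 3.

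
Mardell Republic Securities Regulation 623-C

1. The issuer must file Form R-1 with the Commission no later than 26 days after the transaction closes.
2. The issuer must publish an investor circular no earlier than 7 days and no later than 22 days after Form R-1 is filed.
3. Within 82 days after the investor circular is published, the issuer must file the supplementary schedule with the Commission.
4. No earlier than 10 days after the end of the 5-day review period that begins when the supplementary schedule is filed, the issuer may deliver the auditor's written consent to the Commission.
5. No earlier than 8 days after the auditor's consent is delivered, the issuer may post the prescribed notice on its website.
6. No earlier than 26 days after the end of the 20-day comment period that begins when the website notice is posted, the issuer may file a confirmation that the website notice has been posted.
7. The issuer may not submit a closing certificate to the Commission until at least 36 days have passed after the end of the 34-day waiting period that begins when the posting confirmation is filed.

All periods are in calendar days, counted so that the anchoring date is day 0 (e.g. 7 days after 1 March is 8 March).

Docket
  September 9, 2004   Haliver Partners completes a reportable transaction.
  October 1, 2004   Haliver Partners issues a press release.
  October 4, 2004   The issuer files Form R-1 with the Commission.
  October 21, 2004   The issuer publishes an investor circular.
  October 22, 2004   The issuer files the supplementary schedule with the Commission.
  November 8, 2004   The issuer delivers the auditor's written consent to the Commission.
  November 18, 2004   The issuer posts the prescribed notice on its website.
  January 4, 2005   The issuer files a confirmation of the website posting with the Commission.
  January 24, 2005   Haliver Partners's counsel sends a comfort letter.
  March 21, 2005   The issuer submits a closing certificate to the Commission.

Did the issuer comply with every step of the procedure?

Yes

(1) due by September 9, 2004 + 26 days = October 5, 2004; October 4, 2004 is within that limit.
(2) the permitted window runs from October 4, 2004 + 7 = October 11, 2004 to October 4, 2004 + 22 = October 26, 2004; done October 21, 2004, which is between those dates.
(3) due by October 21, 2004 + 82 days = January 11, 2005; completed October 22, 2004, before the deadline.
(4) permitted from October 27, 2004 + 10 days = November 6, 2004 onward; done November 8, 2004 — permitted.
(5) permitted from November 8, 2004 + 8 days = November 16, 2004 onward; done November 18, 2004 — permitted.
(6) permitted from December 8, 2004 + 26 days = January 3, 2005 onward; done January 4, 2005 — permitted.
(7) permitted from February 7, 2005 + 36 days = March 15, 2005 onward; March 21, 2005 is on or after that date.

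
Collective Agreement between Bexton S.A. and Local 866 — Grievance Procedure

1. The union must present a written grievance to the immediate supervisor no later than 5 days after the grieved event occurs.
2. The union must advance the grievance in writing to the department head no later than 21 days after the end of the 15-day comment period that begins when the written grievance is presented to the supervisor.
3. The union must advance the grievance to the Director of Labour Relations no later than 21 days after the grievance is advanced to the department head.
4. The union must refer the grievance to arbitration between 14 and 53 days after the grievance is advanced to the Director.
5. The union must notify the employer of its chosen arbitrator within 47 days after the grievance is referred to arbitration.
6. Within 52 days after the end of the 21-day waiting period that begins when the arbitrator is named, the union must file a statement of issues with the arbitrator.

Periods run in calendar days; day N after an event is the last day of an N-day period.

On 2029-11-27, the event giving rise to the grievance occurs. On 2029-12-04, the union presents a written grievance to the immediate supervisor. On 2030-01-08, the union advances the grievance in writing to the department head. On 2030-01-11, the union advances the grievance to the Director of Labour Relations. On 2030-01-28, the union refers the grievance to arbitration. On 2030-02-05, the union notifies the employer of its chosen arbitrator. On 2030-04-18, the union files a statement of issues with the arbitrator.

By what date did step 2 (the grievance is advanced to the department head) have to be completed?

The written grievance is presented to the supervisor on 2029-12-04; the 15-day comment period therefore ends 2029-12-19, and step 2 runs from that date. 21 days after 2029-12-19 is 2030-01-09.

2030-01-09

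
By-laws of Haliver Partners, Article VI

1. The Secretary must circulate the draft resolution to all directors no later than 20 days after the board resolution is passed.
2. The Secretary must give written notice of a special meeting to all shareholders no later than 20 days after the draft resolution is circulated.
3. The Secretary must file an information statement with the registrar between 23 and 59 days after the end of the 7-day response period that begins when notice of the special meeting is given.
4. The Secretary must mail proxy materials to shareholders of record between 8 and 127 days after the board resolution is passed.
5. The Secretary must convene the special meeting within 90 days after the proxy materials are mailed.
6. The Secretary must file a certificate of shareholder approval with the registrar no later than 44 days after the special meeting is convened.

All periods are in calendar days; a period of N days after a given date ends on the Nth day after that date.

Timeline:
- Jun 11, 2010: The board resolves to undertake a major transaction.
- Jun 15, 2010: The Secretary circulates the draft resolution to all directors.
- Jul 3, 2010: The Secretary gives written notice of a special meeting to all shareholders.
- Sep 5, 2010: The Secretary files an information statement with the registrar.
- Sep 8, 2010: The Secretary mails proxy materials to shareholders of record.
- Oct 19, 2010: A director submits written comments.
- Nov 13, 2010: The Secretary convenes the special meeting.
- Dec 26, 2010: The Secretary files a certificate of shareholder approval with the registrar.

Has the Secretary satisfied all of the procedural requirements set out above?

Yes

(1) due by Jun 11, 2010 + 20 days = Jul 1, 2010; completed Jun 15, 2010, before the deadline.
(2) due by Jun 15, 2010 + 20 days = Jul 5, 2010; Jul 3, 2010 is within that limit.
(3) the permitted window runs from Jul 10, 2010 + 23 = Aug 2, 2010 to Jul 10, 2010 + 59 = Sep 7, 2010; done Sep 5, 2010, which is between those dates.
(4) the permitted window runs from Jun 11, 2010 + 8 = Jun 19, 2010 to Jun 11, 2010 + 127 = Oct 16, 2010; Sep 8, 2010 falls inside that range.
(5) due by Sep 8, 2010 + 90 days = Dec 7, 2010; Nov 13, 2010 is within that limit.
(6) due by Nov 13, 2010 + 44 days = Dec 27, 2010; Dec 26, 2010 is within that limit.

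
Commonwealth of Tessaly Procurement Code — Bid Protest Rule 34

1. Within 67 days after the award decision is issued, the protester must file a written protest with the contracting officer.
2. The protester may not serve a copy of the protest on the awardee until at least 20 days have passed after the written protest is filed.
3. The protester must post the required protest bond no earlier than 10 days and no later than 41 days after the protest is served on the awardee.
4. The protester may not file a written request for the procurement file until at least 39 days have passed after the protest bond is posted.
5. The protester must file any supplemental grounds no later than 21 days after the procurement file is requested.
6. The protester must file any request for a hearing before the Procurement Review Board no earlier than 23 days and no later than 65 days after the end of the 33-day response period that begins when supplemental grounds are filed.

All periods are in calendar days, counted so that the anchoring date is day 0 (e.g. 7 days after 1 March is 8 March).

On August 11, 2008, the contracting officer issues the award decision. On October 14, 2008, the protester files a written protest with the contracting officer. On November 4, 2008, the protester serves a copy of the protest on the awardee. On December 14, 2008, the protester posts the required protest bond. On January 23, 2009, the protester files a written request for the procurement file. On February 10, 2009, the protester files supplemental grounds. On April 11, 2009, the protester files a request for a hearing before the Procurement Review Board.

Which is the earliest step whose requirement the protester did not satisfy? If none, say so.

(1) due by August 11, 2008 + 67 days = October 17, 2008; completed October 14, 2008, before the deadline.
(2) permitted from October 14, 2008 + 20 days = November 3, 2008 onward; November 4, 2008 is on or after that date.
(3) the permitted window runs from November 4, 2008 + 10 = November 14, 2008 to November 4, 2008 + 41 = December 15, 2008; done December 14, 2008, which is between those dates.
(4) permitted from December 14, 2008 + 39 days = January 22, 2009 onward; January 23, 2009 is on or after that date.
(5) due by January 23, 2009 + 21 days = February 13, 2009; done February 10, 2009 — timely.
(6) the permitted window runs from March 15, 2009 + 23 = April 7, 2009 to March 15, 2009 + 65 = May 19, 2009; done April 11, 2009 — within the window.

None — every step was satisfied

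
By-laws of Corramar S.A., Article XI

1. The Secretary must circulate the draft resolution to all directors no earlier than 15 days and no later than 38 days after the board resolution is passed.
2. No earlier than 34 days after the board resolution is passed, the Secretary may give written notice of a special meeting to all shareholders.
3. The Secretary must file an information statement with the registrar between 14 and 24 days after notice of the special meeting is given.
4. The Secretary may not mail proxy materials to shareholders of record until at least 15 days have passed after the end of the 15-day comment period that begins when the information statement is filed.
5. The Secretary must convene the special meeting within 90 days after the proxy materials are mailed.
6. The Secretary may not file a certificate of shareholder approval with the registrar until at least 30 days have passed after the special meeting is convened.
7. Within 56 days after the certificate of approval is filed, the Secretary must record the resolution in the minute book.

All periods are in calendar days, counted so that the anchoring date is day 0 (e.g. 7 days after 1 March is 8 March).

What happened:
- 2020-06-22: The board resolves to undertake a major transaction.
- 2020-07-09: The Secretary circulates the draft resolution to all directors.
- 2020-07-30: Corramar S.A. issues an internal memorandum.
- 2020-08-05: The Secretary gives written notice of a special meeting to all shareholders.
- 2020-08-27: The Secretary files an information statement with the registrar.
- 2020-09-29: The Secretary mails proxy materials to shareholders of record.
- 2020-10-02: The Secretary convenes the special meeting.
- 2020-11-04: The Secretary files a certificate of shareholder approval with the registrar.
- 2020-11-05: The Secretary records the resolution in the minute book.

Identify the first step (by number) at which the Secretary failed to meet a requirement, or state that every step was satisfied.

(1) the permitted window runs from 2020-06-22 + 15 = 2020-07-07 to 2020-06-22 + 38 = 2020-07-30; 2020-07-09 falls inside that range.
(2) permitted from 2020-06-22 + 34 days = 2020-07-26 onward; done 2020-08-05, after the minimum wait.
(3) the permitted window runs from 2020-08-05 + 14 = 2020-08-19 to 2020-08-05 + 24 = 2020-08-29; done 2020-08-27 — within the window.
(4) permitted from 2020-09-11 + 15 days = 2020-09-26 onward; done 2020-09-29, after the minimum wait.
(5) due by 2020-09-29 + 90 days = 2020-12-28; completed 2020-10-02, before the deadline.
(6) permitted from 2020-10-02 + 30 days = 2020-11-01 onward; 2020-11-04 is on or after that date.
(7) due by 2020-11-04 + 56 days = 2020-12-30; 2020-11-05 is within that limit.

None — every step was satisfied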